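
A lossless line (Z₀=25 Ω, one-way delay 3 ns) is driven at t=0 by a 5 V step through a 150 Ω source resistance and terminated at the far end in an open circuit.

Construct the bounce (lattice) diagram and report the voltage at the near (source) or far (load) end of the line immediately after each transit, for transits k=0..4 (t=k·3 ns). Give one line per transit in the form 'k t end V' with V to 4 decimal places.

Γ_L=1.000000, Γ_S=0.714286; launch V₁=5·25/175=0.714286
k=0 src: V=0.7143
k=1 load: inc=0.714286, refl=0.714286·1.000000=0.7143; V=0.000000+0.714286+0.714286=1.4286
k=2 src: inc=0.714286, refl=0.714286·0.714286=0.5102; V=0.714286+0.714286+0.510204=1.9388
k=3 load: inc=0.510204, refl=0.510204·1.000000=0.5102; V=1.428571+0.510204+0.510204=2.4490
k=4 src: inc=0.510204, refl=0.510204·0.714286=0.3644; V=1.938776+0.510204+0.364431=2.8134

0 0 source 0.7143
1 3 load 1.4286
2 6 source 1.9388
3 9 load 2.4490
4 12 source 2.8134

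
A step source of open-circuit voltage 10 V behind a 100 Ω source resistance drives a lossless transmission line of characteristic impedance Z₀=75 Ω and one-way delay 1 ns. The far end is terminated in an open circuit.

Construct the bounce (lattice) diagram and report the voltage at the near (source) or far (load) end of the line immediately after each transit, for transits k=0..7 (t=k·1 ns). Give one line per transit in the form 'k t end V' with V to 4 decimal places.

0 0 source 4.2857
1 1 load 8.5714
2 2 source 9.1837
3 3 load 9.7959
4 4 source 9.8834
5 5 load 9.9708
6 6 source 9.9833
7 7 load 9.9958

Γ_L=1.000000, Γ_S=0.142857; launch V₁=10·75/175=4.285714
k=0 src: V=4.2857
k=1 load: inc=4.285714, refl=4.285714·1.000000=4.2857; V=0.000000+4.285714+4.285714=8.5714
k=2 src: inc=4.285714, refl=4.285714·0.142857=0.6122; V=4.285714+4.285714+0.612245=9.1837
k=3 load: inc=0.612245, refl=0.612245·1.000000=0.6122; V=8.571429+0.612245+0.612245=9.7959
k=4 src: inc=0.612245, refl=0.612245·0.142857=0.0875; V=9.183673+0.612245+0.087464=9.8834
k=5 load: inc=0.087464, refl=0.087464·1.000000=0.0875; V=9.795918+0.087464+0.087464=9.9708
k=6 src: inc=0.087464, refl=0.087464·0.142857=0.0125; V=9.883382+0.087464+0.012495=9.9833
k=7 load: inc=0.012495, refl=0.012495·1.000000=0.0125; V=9.970845+0.012495+0.012495=9.9958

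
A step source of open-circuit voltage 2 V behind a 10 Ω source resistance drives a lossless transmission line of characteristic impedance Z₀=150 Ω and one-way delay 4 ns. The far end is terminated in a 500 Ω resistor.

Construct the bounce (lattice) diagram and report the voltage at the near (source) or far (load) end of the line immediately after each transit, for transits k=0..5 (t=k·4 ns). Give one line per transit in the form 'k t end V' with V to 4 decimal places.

0 0 source 1.8750
1 4 load 2.8846
2 8 source 2.0012
3 12 load 1.5255
4 16 source 1.9417
5 20 load 2.1659

Γ_L=0.538462, Γ_S=-0.875000; launch V₁=2·150/160=1.875000
k=0 src: V=1.8750
k=1 load: inc=1.875000, refl=1.875000·0.538462=1.0096; V=0.000000+1.875000+1.009615=2.8846
k=2 src: inc=1.009615, refl=1.009615·-0.875000=-0.8834; V=1.875000+1.009615+-0.883413=2.0012
k=3 load: inc=-0.883413, refl=-0.883413·0.538462=-0.4757; V=2.884615+-0.883413+-0.475684=1.5255
k=4 src: inc=-0.475684, refl=-0.475684·-0.875000=0.4162; V=2.001202+-0.475684+0.416224=1.9417
k=5 load: inc=0.416224, refl=0.416224·0.538462=0.2241; V=1.525518+0.416224+0.224120=2.1659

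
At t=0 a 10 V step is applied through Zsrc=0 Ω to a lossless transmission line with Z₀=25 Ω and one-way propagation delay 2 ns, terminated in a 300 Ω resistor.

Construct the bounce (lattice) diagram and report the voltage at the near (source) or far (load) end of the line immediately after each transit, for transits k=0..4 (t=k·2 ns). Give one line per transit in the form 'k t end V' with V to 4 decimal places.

Γ_L=0.846154, Γ_S=-1.000000; launch V₁=10·25/25=10.000000
k=0 src: V=10.0000
k=1 load: inc=10.000000, refl=10.000000·0.846154=8.4615; V=0.000000+10.000000+8.461538=18.4615
k=2 src: inc=8.461538, refl=8.461538·-1.000000=-8.4615; V=10.000000+8.461538+-8.461538=10.0000
k=3 load: inc=-8.461538, refl=-8.461538·0.846154=-7.1598; V=18.461538+-8.461538+-7.159763=2.8402
k=4 src: inc=-7.159763, refl=-7.159763·-1.000000=7.1598; V=10.000000+-7.159763+7.159763=10.0000

0 0 source 10.0000
1 2 load 18.4615
2 4 source 10.0000
3 6 load 2.8402
4 8 source 10.0000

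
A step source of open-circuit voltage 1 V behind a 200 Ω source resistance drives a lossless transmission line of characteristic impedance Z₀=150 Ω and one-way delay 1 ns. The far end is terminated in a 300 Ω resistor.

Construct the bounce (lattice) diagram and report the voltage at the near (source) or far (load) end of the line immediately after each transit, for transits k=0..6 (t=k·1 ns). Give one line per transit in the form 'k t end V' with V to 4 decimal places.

Γ_L=0.333333, Γ_S=0.142857; launch V₁=1·150/350=0.428571
k=0 src: V=0.4286
k=1 load: inc=0.428571, refl=0.428571·0.333333=0.1429; V=0.000000+0.428571+0.142857=0.5714
k=2 src: inc=0.142857, refl=0.142857·0.142857=0.0204; V=0.428571+0.142857+0.020408=0.5918
k=3 load: inc=0.020408, refl=0.020408·0.333333=0.0068; V=0.571429+0.020408+0.006803=0.5986
k=4 src: inc=0.006803, refl=0.006803·0.142857=0.0010; V=0.591837+0.006803+0.000972=0.5996
k=5 load: inc=0.000972, refl=0.000972·0.333333=0.0003; V=0.598639+0.000972+0.000324=0.5999
k=6 src: inc=0.000324, refl=0.000324·0.142857=0.0000; V=0.599611+0.000324+0.000046=0.6000

0 0 source 0.4286
1 1 load 0.5714
2 2 source 0.5918
3 3 load 0.5986
4 4 source 0.5996
5 5 load 0.5999
6 6 source 0.6000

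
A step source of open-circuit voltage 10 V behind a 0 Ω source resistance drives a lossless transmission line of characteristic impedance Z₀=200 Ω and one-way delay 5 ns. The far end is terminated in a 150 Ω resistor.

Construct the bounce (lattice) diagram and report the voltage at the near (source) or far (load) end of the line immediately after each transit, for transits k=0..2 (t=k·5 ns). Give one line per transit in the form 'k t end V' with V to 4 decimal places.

0 0 source 10.0000
1 5 load 8.5714
2 10 source 10.0000

Γ_L=-0.142857, Γ_S=-1.000000; launch V₁=10·200/200=10.000000
k=0 src: V=10.0000
k=1 load: inc=10.000000, refl=10.000000·-0.142857=-1.4286; V=0.000000+10.000000+-1.428571=8.5714
k=2 src: inc=-1.428571, refl=-1.428571·-1.000000=1.4286; V=10.000000+-1.428571+1.428571=10.0000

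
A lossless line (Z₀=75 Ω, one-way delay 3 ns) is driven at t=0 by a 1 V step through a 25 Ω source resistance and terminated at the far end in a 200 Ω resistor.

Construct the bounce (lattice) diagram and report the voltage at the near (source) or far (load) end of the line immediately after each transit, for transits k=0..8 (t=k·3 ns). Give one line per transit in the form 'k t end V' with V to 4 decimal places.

0 0 source 0.7500
1 3 load 1.0909
2 6 source 0.9205
3 9 load 0.8430
4 12 source 0.8817
5 15 load 0.8993
6 18 source 0.8905
7 21 load 0.8865
8 24 source 0.8885

Γ_L=0.454545, Γ_S=-0.500000; launch V₁=1·75/100=0.750000
k=0 src: V=0.7500
k=1 load: inc=0.750000, refl=0.750000·0.454545=0.3409; V=0.000000+0.750000+0.340909=1.0909
k=2 src: inc=0.340909, refl=0.340909·-0.500000=-0.1705; V=0.750000+0.340909+-0.170455=0.9205
k=3 load: inc=-0.170455, refl=-0.170455·0.454545=-0.0775; V=1.090909+-0.170455+-0.077479=0.8430
k=4 src: inc=-0.077479, refl=-0.077479·-0.500000=0.0387; V=0.920455+-0.077479+0.038740=0.8817
k=5 load: inc=0.038740, refl=0.038740·0.454545=0.0176; V=0.842975+0.038740+0.017609=0.8993
k=6 src: inc=0.017609, refl=0.017609·-0.500000=-0.0088; V=0.881715+0.017609+-0.008804=0.8905
k=7 load: inc=-0.008804, refl=-0.008804·0.454545=-0.0040; V=0.899324+-0.008804+-0.004002=0.8865
k=8 src: inc=-0.004002, refl=-0.004002·-0.500000=0.0020; V=0.890519+-0.004002+0.002001=0.8885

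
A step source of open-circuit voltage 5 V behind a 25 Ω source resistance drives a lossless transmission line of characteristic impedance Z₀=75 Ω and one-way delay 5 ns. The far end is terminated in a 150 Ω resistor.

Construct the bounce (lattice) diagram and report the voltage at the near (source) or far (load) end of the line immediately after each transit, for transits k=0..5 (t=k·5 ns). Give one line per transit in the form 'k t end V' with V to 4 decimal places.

Γ_L=0.333333, Γ_S=-0.500000; launch V₁=5·75/100=3.750000
k=0 src: V=3.7500
k=1 load: inc=3.750000, refl=3.750000·0.333333=1.2500; V=0.000000+3.750000+1.250000=5.0000
k=2 src: inc=1.250000, refl=1.250000·-0.500000=-0.6250; V=3.750000+1.250000+-0.625000=4.3750
k=3 load: inc=-0.625000, refl=-0.625000·0.333333=-0.2083; V=5.000000+-0.625000+-0.208333=4.1667
k=4 src: inc=-0.208333, refl=-0.208333·-0.500000=0.1042; V=4.375000+-0.208333+0.104167=4.2708
k=5 load: inc=0.104167, refl=0.104167·0.333333=0.0347; V=4.166667+0.104167+0.034722=4.3056

0 0 source 3.7500
1 5 load 5.0000
2 10 source 4.3750
3 15 load 4.1667
4 20 source 4.2708
5 25 load 4.3056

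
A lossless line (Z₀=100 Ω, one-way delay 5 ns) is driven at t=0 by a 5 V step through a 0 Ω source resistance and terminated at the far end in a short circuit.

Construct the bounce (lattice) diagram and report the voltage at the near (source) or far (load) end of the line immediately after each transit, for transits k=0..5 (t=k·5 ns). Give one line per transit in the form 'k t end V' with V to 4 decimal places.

Γ_L=-1.000000, Γ_S=-1.000000; launch V₁=5·100/100=5.000000
k=0 src: V=5.0000
k=1 load: inc=5.000000, refl=5.000000·-1.000000=-5.0000; V=0.000000+5.000000+-5.000000=0.0000
k=2 src: inc=-5.000000, refl=-5.000000·-1.000000=5.0000; V=5.000000+-5.000000+5.000000=5.0000
k=3 load: inc=5.000000, refl=5.000000·-1.000000=-5.0000; V=0.000000+5.000000+-5.000000=0.0000
k=4 src: inc=-5.000000, refl=-5.000000·-1.000000=5.0000; V=5.000000+-5.000000+5.000000=5.0000
k=5 load: inc=5.000000, refl=5.000000·-1.000000=-5.0000; V=0.000000+5.000000+-5.000000=0.0000

0 0 source 5.0000
1 5 load 0.0000
2 10 source 5.0000
3 15 load 0.0000
4 20 source 5.0000
5 25 load 0.0000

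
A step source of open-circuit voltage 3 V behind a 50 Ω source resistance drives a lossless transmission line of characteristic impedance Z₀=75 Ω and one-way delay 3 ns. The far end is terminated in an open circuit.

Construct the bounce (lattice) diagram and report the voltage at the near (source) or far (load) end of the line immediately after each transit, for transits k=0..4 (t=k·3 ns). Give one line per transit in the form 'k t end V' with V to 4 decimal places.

0 0 source 1.8000
1 3 load 3.6000
2 6 source 3.2400
3 9 load 2.8800
4 12 source 2.9520

Γ_L=1.000000, Γ_S=-0.200000; launch V₁=3·75/125=1.800000
k=0 src: V=1.8000
k=1 load: inc=1.800000, refl=1.800000·1.000000=1.8000; V=0.000000+1.800000+1.800000=3.6000
k=2 src: inc=1.800000, refl=1.800000·-0.200000=-0.3600; V=1.800000+1.800000+-0.360000=3.2400
k=3 load: inc=-0.360000, refl=-0.360000·1.000000=-0.3600; V=3.600000+-0.360000+-0.360000=2.8800
k=4 src: inc=-0.360000, refl=-0.360000·-0.200000=0.0720; V=3.240000+-0.360000+0.072000=2.9520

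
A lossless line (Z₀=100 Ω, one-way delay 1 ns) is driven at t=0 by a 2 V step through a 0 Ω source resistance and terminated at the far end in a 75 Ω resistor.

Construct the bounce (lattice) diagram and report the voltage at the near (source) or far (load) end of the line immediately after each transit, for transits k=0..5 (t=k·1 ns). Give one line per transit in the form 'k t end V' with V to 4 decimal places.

Γ_L=-0.142857, Γ_S=-1.000000; launch V₁=2·100/100=2.000000
k=0 src: V=2.0000
k=1 load: inc=2.000000, refl=2.000000·-0.142857=-0.2857; V=0.000000+2.000000+-0.285714=1.7143
k=2 src: inc=-0.285714, refl=-0.285714·-1.000000=0.2857; V=2.000000+-0.285714+0.285714=2.0000
k=3 load: inc=0.285714, refl=0.285714·-0.142857=-0.0408; V=1.714286+0.285714+-0.040816=1.9592
k=4 src: inc=-0.040816, refl=-0.040816·-1.000000=0.0408; V=2.000000+-0.040816+0.040816=2.0000
k=5 load: inc=0.040816, refl=0.040816·-0.142857=-0.0058; V=1.959184+0.040816+-0.005831=1.9942

0 0 source 2.0000
1 1 load 1.7143
2 2 source 2.0000
3 3 load 1.9592
4 4 source 2.0000
5 5 load 1.9942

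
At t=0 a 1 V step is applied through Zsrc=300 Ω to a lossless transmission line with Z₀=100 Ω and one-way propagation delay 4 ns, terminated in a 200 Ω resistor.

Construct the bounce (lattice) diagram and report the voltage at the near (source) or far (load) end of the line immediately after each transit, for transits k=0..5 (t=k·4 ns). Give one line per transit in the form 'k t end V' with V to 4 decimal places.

0 0 source 0.2500
1 4 load 0.3333
2 8 source 0.3750
3 12 load 0.3889
4 16 source 0.3958
5 20 load 0.3981

Γ_L=0.333333, Γ_S=0.500000; launch V₁=1·100/400=0.250000
k=0 src: V=0.2500
k=1 load: inc=0.250000, refl=0.250000·0.333333=0.0833; V=0.000000+0.250000+0.083333=0.3333
k=2 src: inc=0.083333, refl=0.083333·0.500000=0.0417; V=0.250000+0.083333+0.041667=0.3750
k=3 load: inc=0.041667, refl=0.041667·0.333333=0.0139; V=0.333333+0.041667+0.013889=0.3889
k=4 src: inc=0.013889, refl=0.013889·0.500000=0.0069; V=0.375000+0.013889+0.006944=0.3958
k=5 load: inc=0.006944, refl=0.006944·0.333333=0.0023; V=0.388889+0.006944+0.002315=0.3981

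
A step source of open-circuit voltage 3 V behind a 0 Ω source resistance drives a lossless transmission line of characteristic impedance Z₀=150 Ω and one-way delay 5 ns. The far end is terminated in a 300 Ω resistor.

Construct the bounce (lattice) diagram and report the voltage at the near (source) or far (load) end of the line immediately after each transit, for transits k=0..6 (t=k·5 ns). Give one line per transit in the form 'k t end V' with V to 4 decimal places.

0 0 source 3.0000
1 5 load 4.0000
2 10 source 3.0000
3 15 load 2.6667
4 20 source 3.0000
5 25 load 3.1111
6 30 source 3.0000

Γ_L=0.333333, Γ_S=-1.000000; launch V₁=3·150/150=3.000000
k=0 src: V=3.0000
k=1 load: inc=3.000000, refl=3.000000·0.333333=1.0000; V=0.000000+3.000000+1.000000=4.0000
k=2 src: inc=1.000000, refl=1.000000·-1.000000=-1.0000; V=3.000000+1.000000+-1.000000=3.0000
k=3 load: inc=-1.000000, refl=-1.000000·0.333333=-0.3333; V=4.000000+-1.000000+-0.333333=2.6667
k=4 src: inc=-0.333333, refl=-0.333333·-1.000000=0.3333; V=3.000000+-0.333333+0.333333=3.0000
k=5 load: inc=0.333333, refl=0.333333·0.333333=0.1111; V=2.666667+0.333333+0.111111=3.1111
k=6 src: inc=0.111111, refl=0.111111·-1.000000=-0.1111; V=3.000000+0.111111+-0.111111=3.0000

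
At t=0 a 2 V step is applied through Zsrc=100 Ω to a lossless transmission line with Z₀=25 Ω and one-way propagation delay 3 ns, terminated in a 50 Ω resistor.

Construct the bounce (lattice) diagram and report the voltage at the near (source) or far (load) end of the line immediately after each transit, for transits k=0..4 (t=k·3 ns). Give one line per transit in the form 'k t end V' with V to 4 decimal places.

Γ_L=0.333333, Γ_S=0.600000; launch V₁=2·25/125=0.400000
k=0 src: V=0.4000
k=1 load: inc=0.400000, refl=0.400000·0.333333=0.1333; V=0.000000+0.400000+0.133333=0.5333
k=2 src: inc=0.133333, refl=0.133333·0.600000=0.0800; V=0.400000+0.133333+0.080000=0.6133
k=3 load: inc=0.080000, refl=0.080000·0.333333=0.0267; V=0.533333+0.080000+0.026667=0.6400
k=4 src: inc=0.026667, refl=0.026667·0.600000=0.0160; V=0.613333+0.026667+0.016000=0.6560

0 0 source 0.4000
1 3 load 0.5333
2 6 source 0.6133
3 9 load 0.6400
4 12 source 0.6560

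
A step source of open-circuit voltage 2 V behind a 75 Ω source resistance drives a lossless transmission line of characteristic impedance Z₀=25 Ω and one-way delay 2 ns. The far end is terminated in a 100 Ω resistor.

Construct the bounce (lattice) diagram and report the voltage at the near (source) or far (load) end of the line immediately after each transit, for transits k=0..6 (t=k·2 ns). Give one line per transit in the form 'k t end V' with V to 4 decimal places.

Γ_L=0.600000, Γ_S=0.500000; launch V₁=2·25/100=0.500000
k=0 src: V=0.5000
k=1 load: inc=0.500000, refl=0.500000·0.600000=0.3000; V=0.000000+0.500000+0.300000=0.8000
k=2 src: inc=0.300000, refl=0.300000·0.500000=0.1500; V=0.500000+0.300000+0.150000=0.9500
k=3 load: inc=0.150000, refl=0.150000·0.600000=0.0900; V=0.800000+0.150000+0.090000=1.0400
k=4 src: inc=0.090000, refl=0.090000·0.500000=0.0450; V=0.950000+0.090000+0.045000=1.0850
k=5 load: inc=0.045000, refl=0.045000·0.600000=0.0270; V=1.040000+0.045000+0.027000=1.1120
k=6 src: inc=0.027000, refl=0.027000·0.500000=0.0135; V=1.085000+0.027000+0.013500=1.1255

0 0 source 0.5000
1 2 load 0.8000
2 4 source 0.9500
3 6 load 1.0400
4 8 source 1.0850
5 10 load 1.1120
6 12 source 1.1255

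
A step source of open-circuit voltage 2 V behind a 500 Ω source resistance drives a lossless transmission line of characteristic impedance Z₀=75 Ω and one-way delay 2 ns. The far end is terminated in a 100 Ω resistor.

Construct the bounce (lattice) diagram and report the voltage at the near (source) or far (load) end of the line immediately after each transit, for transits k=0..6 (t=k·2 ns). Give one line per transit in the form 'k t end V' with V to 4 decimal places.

0 0 source 0.2609
1 2 load 0.2981
2 4 source 0.3257
3 6 load 0.3296
4 8 source 0.3325
5 10 load 0.3329
6 12 source 0.3332

Γ_L=0.142857, Γ_S=0.739130; launch V₁=2·75/575=0.260870
k=0 src: V=0.2609
k=1 load: inc=0.260870, refl=0.260870·0.142857=0.0373; V=0.000000+0.260870+0.037267=0.2981
k=2 src: inc=0.037267, refl=0.037267·0.739130=0.0275; V=0.260870+0.037267+0.027545=0.3257
k=3 load: inc=0.027545, refl=0.027545·0.142857=0.0039; V=0.298137+0.027545+0.003935=0.3296
k=4 src: inc=0.003935, refl=0.003935·0.739130=0.0029; V=0.325682+0.003935+0.002909=0.3325
k=5 load: inc=0.002909, refl=0.002909·0.142857=0.0004; V=0.329617+0.002909+0.000416=0.3329
k=6 src: inc=0.000416, refl=0.000416·0.739130=0.0003; V=0.332525+0.000416+0.000307=0.3332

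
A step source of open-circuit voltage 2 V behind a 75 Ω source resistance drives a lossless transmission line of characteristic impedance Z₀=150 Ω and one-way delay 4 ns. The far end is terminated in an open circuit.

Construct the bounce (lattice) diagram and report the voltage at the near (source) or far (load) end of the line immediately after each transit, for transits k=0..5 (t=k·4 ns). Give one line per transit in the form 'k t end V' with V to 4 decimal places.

0 0 source 1.3333
1 4 load 2.6667
2 8 source 2.2222
3 12 load 1.7778
4 16 source 1.9259
5 20 load 2.0741

Γ_L=1.000000, Γ_S=-0.333333; launch V₁=2·150/225=1.333333
k=0 src: V=1.3333
k=1 load: inc=1.333333, refl=1.333333·1.000000=1.3333; V=0.000000+1.333333+1.333333=2.6667
k=2 src: inc=1.333333, refl=1.333333·-0.333333=-0.4444; V=1.333333+1.333333+-0.444444=2.2222
k=3 load: inc=-0.444444, refl=-0.444444·1.000000=-0.4444; V=2.666667+-0.444444+-0.444444=1.7778
k=4 src: inc=-0.444444, refl=-0.444444·-0.333333=0.1481; V=2.222222+-0.444444+0.148148=1.9259
k=5 load: inc=0.148148, refl=0.148148·1.000000=0.1481; V=1.777778+0.148148+0.148148=2.0741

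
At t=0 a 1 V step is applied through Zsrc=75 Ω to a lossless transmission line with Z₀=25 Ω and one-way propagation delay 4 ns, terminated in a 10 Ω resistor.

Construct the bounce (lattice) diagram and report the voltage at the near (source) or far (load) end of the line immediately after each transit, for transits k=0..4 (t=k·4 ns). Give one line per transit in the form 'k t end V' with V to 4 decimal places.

0 0 source 0.2500
1 4 load 0.1429
2 8 source 0.0893
3 12 load 0.1122
4 16 source 0.1237

Γ_L=-0.428571, Γ_S=0.500000; launch V₁=1·25/100=0.250000
k=0 src: V=0.2500
k=1 load: inc=0.250000, refl=0.250000·-0.428571=-0.1071; V=0.000000+0.250000+-0.107143=0.1429
k=2 src: inc=-0.107143, refl=-0.107143·0.500000=-0.0536; V=0.250000+-0.107143+-0.053571=0.0893
k=3 load: inc=-0.053571, refl=-0.053571·-0.428571=0.0230; V=0.142857+-0.053571+0.022959=0.1122
k=4 src: inc=0.022959, refl=0.022959·0.500000=0.0115; V=0.089286+0.022959+0.011480=0.1237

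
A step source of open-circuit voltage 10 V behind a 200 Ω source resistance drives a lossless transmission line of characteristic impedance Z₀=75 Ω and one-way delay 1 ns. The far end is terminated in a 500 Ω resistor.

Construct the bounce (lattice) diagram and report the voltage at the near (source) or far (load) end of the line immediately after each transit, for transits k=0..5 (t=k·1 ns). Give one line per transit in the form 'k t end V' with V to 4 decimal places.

Γ_L=0.739130, Γ_S=0.454545; launch V₁=10·75/275=2.727273
k=0 src: V=2.7273
k=1 load: inc=2.727273, refl=2.727273·0.739130=2.0158; V=0.000000+2.727273+2.015810=4.7431
k=2 src: inc=2.015810, refl=2.015810·0.454545=0.9163; V=2.727273+2.015810+0.916277=5.6594
k=3 load: inc=0.916277, refl=0.916277·0.739130=0.6772; V=4.743083+0.916277+0.677249=6.3366
k=4 src: inc=0.677249, refl=0.677249·0.454545=0.3078; V=5.659360+0.677249+0.307840=6.6444
k=5 load: inc=0.307840, refl=0.307840·0.739130=0.2275; V=6.336609+0.307840+0.227534=6.8720

0 0 source 2.7273
1 1 load 4.7431
2 2 source 5.6594
3 3 load 6.3366
4 4 source 6.6444
5 5 load 6.8720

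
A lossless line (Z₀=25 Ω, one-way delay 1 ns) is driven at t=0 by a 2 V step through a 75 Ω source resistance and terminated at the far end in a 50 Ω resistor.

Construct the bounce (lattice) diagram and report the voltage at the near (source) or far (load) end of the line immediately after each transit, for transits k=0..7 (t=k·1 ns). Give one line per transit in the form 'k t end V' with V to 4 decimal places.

0 0 source 0.5000
1 1 load 0.6667
2 2 source 0.7500
3 3 load 0.7778
4 4 source 0.7917
5 5 load 0.7963
6 6 source 0.7986
7 7 load 0.7994

Γ_L=0.333333, Γ_S=0.500000; launch V₁=2·25/100=0.500000
k=0 src: V=0.5000
k=1 load: inc=0.500000, refl=0.500000·0.333333=0.1667; V=0.000000+0.500000+0.166667=0.6667
k=2 src: inc=0.166667, refl=0.166667·0.500000=0.0833; V=0.500000+0.166667+0.083333=0.7500
k=3 load: inc=0.083333, refl=0.083333·0.333333=0.0278; V=0.666667+0.083333+0.027778=0.7778
k=4 src: inc=0.027778, refl=0.027778·0.500000=0.0139; V=0.750000+0.027778+0.013889=0.7917
k=5 load: inc=0.013889, refl=0.013889·0.333333=0.0046; V=0.777778+0.013889+0.004630=0.7963
k=6 src: inc=0.004630, refl=0.004630·0.500000=0.0023; V=0.791667+0.004630+0.002315=0.7986
k=7 load: inc=0.002315, refl=0.002315·0.333333=0.0008; V=0.796296+0.002315+0.000772=0.7994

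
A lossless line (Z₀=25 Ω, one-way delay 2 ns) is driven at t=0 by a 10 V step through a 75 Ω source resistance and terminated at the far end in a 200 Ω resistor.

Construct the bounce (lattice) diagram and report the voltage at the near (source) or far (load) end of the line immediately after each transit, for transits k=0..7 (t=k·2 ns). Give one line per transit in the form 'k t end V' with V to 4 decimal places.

Γ_L=0.777778, Γ_S=0.500000; launch V₁=10·25/100=2.500000
k=0 src: V=2.5000
k=1 load: inc=2.500000, refl=2.500000·0.777778=1.9444; V=0.000000+2.500000+1.944444=4.4444
k=2 src: inc=1.944444, refl=1.944444·0.500000=0.9722; V=2.500000+1.944444+0.972222=5.4167
k=3 load: inc=0.972222, refl=0.972222·0.777778=0.7562; V=4.444444+0.972222+0.756173=6.1728
k=4 src: inc=0.756173, refl=0.756173·0.500000=0.3781; V=5.416667+0.756173+0.378086=6.5509
k=5 load: inc=0.378086, refl=0.378086·0.777778=0.2941; V=6.172840+0.378086+0.294067=6.8450
k=6 src: inc=0.294067, refl=0.294067·0.500000=0.1470; V=6.550926+0.294067+0.147034=6.9920
k=7 load: inc=0.147034, refl=0.147034·0.777778=0.1144; V=6.844993+0.147034+0.114359=7.1064

0 0 source 2.5000
1 2 load 4.4444
2 4 source 5.4167
3 6 load 6.1728
4 8 source 6.5509
5 10 load 6.8450
6 12 source 6.9920
7 14 load 7.1064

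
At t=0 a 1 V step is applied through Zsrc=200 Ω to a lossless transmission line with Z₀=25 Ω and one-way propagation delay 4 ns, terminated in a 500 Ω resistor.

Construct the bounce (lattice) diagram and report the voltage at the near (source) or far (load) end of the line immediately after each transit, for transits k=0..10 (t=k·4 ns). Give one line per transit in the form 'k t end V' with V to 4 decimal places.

Γ_L=0.904762, Γ_S=0.777778; launch V₁=1·25/225=0.111111
k=0 src: V=0.1111
k=1 load: inc=0.111111, refl=0.111111·0.904762=0.1005; V=0.000000+0.111111+0.100529=0.2116
k=2 src: inc=0.100529, refl=0.100529·0.777778=0.0782; V=0.111111+0.100529+0.078189=0.2898
k=3 load: inc=0.078189, refl=0.078189·0.904762=0.0707; V=0.211640+0.078189+0.070743=0.3606
k=4 src: inc=0.070743, refl=0.070743·0.777778=0.0550; V=0.289830+0.070743+0.055022=0.4156
k=5 load: inc=0.055022, refl=0.055022·0.904762=0.0498; V=0.360572+0.055022+0.049782=0.4654
k=6 src: inc=0.049782, refl=0.049782·0.777778=0.0387; V=0.415594+0.049782+0.038719=0.5041
k=7 load: inc=0.038719, refl=0.038719·0.904762=0.0350; V=0.465376+0.038719+0.035032=0.5391
k=8 src: inc=0.035032, refl=0.035032·0.777778=0.0272; V=0.504095+0.035032+0.027247=0.5664
k=9 load: inc=0.027247, refl=0.027247·0.904762=0.0247; V=0.539127+0.027247+0.024652=0.5910
k=10 src: inc=0.024652, refl=0.024652·0.777778=0.0192; V=0.566374+0.024652+0.019174=0.6102

0 0 source 0.1111
1 4 load 0.2116
2 8 source 0.2898
3 12 load 0.3606
4 16 source 0.4156
5 20 load 0.4654
6 24 source 0.5041
7 28 load 0.5391
8 32 source 0.5664
9 36 load 0.5910
10 40 source 0.6102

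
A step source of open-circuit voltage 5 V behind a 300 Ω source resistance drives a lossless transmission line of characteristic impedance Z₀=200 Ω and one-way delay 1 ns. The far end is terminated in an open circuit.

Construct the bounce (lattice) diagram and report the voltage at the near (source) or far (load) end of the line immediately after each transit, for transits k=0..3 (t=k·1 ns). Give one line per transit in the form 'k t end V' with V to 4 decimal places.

0 0 source 2.0000
1 1 load 4.0000
2 2 source 4.4000
3 3 load 4.8000

Γ_L=1.000000, Γ_S=0.200000; launch V₁=5·200/500=2.000000
k=0 src: V=2.0000
k=1 load: inc=2.000000, refl=2.000000·1.000000=2.0000; V=0.000000+2.000000+2.000000=4.0000
k=2 src: inc=2.000000, refl=2.000000·0.200000=0.4000; V=2.000000+2.000000+0.400000=4.4000
k=3 load: inc=0.400000, refl=0.400000·1.000000=0.4000; V=4.000000+0.400000+0.400000=4.8000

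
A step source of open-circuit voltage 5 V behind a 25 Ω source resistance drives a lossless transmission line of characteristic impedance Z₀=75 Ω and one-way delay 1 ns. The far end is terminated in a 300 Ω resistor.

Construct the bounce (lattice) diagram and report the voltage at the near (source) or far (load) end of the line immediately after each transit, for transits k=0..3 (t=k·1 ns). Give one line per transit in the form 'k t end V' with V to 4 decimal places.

0 0 source 3.7500
1 1 load 6.0000
2 2 source 4.8750
3 3 load 4.2000

Γ_L=0.600000, Γ_S=-0.500000; launch V₁=5·75/100=3.750000
k=0 src: V=3.7500
k=1 load: inc=3.750000, refl=3.750000·0.600000=2.2500; V=0.000000+3.750000+2.250000=6.0000
k=2 src: inc=2.250000, refl=2.250000·-0.500000=-1.1250; V=3.750000+2.250000+-1.125000=4.8750
k=3 load: inc=-1.125000, refl=-1.125000·0.600000=-0.6750; V=6.000000+-1.125000+-0.675000=4.2000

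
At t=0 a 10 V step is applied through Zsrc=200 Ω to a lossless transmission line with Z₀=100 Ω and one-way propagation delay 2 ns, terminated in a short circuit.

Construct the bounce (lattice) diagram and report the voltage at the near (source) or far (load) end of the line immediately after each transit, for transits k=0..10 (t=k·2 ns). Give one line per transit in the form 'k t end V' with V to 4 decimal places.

0 0 source 3.3333
1 2 load 0.0000
2 4 source -1.1111
3 6 load 0.0000
4 8 source 0.3704
5 10 load 0.0000
6 12 source -0.1235
7 14 load 0.0000
8 16 source 0.0412
9 18 load 0.0000
10 20 source -0.0137

Γ_L=-1.000000, Γ_S=0.333333; launch V₁=10·100/300=3.333333
k=0 src: V=3.3333
k=1 load: inc=3.333333, refl=3.333333·-1.000000=-3.3333; V=0.000000+3.333333+-3.333333=0.0000
k=2 src: inc=-3.333333, refl=-3.333333·0.333333=-1.1111; V=3.333333+-3.333333+-1.111111=-1.1111
k=3 load: inc=-1.111111, refl=-1.111111·-1.000000=1.1111; V=0.000000+-1.111111+1.111111=0.0000
k=4 src: inc=1.111111, refl=1.111111·0.333333=0.3704; V=-1.111111+1.111111+0.370370=0.3704
k=5 load: inc=0.370370, refl=0.370370·-1.000000=-0.3704; V=0.000000+0.370370+-0.370370=0.0000
k=6 src: inc=-0.370370, refl=-0.370370·0.333333=-0.1235; V=0.370370+-0.370370+-0.123457=-0.1235
k=7 load: inc=-0.123457, refl=-0.123457·-1.000000=0.1235; V=0.000000+-0.123457+0.123457=0.0000
k=8 src: inc=0.123457, refl=0.123457·0.333333=0.0412; V=-0.123457+0.123457+0.041152=0.0412
k=9 load: inc=0.041152, refl=0.041152·-1.000000=-0.0412; V=0.000000+0.041152+-0.041152=0.0000
k=10 src: inc=-0.041152, refl=-0.041152·0.333333=-0.0137; V=0.041152+-0.041152+-0.013717=-0.0137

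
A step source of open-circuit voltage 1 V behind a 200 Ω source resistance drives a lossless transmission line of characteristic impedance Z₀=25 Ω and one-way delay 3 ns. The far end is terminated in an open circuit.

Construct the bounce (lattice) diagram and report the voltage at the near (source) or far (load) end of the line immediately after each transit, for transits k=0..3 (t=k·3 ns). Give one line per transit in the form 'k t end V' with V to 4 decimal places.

0 0 source 0.1111
1 3 load 0.2222
2 6 source 0.3086
3 9 load 0.3951

Γ_L=1.000000, Γ_S=0.777778; launch V₁=1·25/225=0.111111
k=0 src: V=0.1111
k=1 load: inc=0.111111, refl=0.111111·1.000000=0.1111; V=0.000000+0.111111+0.111111=0.2222
k=2 src: inc=0.111111, refl=0.111111·0.777778=0.0864; V=0.111111+0.111111+0.086420=0.3086
k=3 load: inc=0.086420, refl=0.086420·1.000000=0.0864; V=0.222222+0.086420+0.086420=0.3951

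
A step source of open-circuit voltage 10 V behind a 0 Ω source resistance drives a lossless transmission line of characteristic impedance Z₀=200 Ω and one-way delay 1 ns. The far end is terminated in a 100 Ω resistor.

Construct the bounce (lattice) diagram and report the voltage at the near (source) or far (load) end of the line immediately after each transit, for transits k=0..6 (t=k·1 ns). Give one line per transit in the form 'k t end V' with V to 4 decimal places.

0 0 source 10.0000
1 1 load 6.6667
2 2 source 10.0000
3 3 load 8.8889
4 4 source 10.0000
5 5 load 9.6296
6 6 source 10.0000

Γ_L=-0.333333, Γ_S=-1.000000; launch V₁=10·200/200=10.000000
k=0 src: V=10.0000
k=1 load: inc=10.000000, refl=10.000000·-0.333333=-3.3333; V=0.000000+10.000000+-3.333333=6.6667
k=2 src: inc=-3.333333, refl=-3.333333·-1.000000=3.3333; V=10.000000+-3.333333+3.333333=10.0000
k=3 load: inc=3.333333, refl=3.333333·-0.333333=-1.1111; V=6.666667+3.333333+-1.111111=8.8889
k=4 src: inc=-1.111111, refl=-1.111111·-1.000000=1.1111; V=10.000000+-1.111111+1.111111=10.0000
k=5 load: inc=1.111111, refl=1.111111·-0.333333=-0.3704; V=8.888889+1.111111+-0.370370=9.6296
k=6 src: inc=-0.370370, refl=-0.370370·-1.000000=0.3704; V=10.000000+-0.370370+0.370370=10.0000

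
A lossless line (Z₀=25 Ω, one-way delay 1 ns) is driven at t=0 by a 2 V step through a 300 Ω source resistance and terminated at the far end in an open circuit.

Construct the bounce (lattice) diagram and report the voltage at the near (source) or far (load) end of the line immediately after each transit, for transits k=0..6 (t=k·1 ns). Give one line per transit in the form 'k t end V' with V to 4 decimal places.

0 0 source 0.1538
1 1 load 0.3077
2 2 source 0.4379
3 3 load 0.5680
4 4 source 0.6782
5 5 load 0.7883
6 6 source 0.8816

Γ_L=1.000000, Γ_S=0.846154; launch V₁=2·25/325=0.153846
k=0 src: V=0.1538
k=1 load: inc=0.153846, refl=0.153846·1.000000=0.1538; V=0.000000+0.153846+0.153846=0.3077
k=2 src: inc=0.153846, refl=0.153846·0.846154=0.1302; V=0.153846+0.153846+0.130178=0.4379
k=3 load: inc=0.130178, refl=0.130178·1.000000=0.1302; V=0.307692+0.130178+0.130178=0.5680
k=4 src: inc=0.130178, refl=0.130178·0.846154=0.1102; V=0.437870+0.130178+0.110150=0.6782
k=5 load: inc=0.110150, refl=0.110150·1.000000=0.1102; V=0.568047+0.110150+0.110150=0.7883
k=6 src: inc=0.110150, refl=0.110150·0.846154=0.0932; V=0.678198+0.110150+0.093204=0.8816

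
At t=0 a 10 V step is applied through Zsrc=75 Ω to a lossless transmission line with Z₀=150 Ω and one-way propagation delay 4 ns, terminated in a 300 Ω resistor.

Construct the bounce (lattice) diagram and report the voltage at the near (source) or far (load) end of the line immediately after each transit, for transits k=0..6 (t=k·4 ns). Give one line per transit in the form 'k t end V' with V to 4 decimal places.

Γ_L=0.333333, Γ_S=-0.333333; launch V₁=10·150/225=6.666667
k=0 src: V=6.6667
k=1 load: inc=6.666667, refl=6.666667·0.333333=2.2222; V=0.000000+6.666667+2.222222=8.8889
k=2 src: inc=2.222222, refl=2.222222·-0.333333=-0.7407; V=6.666667+2.222222+-0.740741=8.1481
k=3 load: inc=-0.740741, refl=-0.740741·0.333333=-0.2469; V=8.888889+-0.740741+-0.246914=7.9012
k=4 src: inc=-0.246914, refl=-0.246914·-0.333333=0.0823; V=8.148148+-0.246914+0.082305=7.9835
k=5 load: inc=0.082305, refl=0.082305·0.333333=0.0274; V=7.901235+0.082305+0.027435=8.0110
k=6 src: inc=0.027435, refl=0.027435·-0.333333=-0.0091; V=7.983539+0.027435+-0.009145=8.0018

0 0 source 6.6667
1 4 load 8.8889
2 8 source 8.1481
3 12 load 7.9012
4 16 source 7.9835
5 20 load 8.0110
6 24 source 8.0018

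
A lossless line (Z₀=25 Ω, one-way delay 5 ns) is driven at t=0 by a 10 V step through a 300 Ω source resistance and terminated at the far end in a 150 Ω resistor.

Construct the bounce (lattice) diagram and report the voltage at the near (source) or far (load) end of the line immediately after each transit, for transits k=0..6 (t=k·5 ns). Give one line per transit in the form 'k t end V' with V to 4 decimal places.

Γ_L=0.714286, Γ_S=0.846154; launch V₁=10·25/325=0.769231
k=0 src: V=0.7692
k=1 load: inc=0.769231, refl=0.769231·0.714286=0.5495; V=0.000000+0.769231+0.549451=1.3187
k=2 src: inc=0.549451, refl=0.549451·0.846154=0.4649; V=0.769231+0.549451+0.464920=1.7836
k=3 load: inc=0.464920, refl=0.464920·0.714286=0.3321; V=1.318681+0.464920+0.332085=2.1157
k=4 src: inc=0.332085, refl=0.332085·0.846154=0.2810; V=1.783601+0.332085+0.280995=2.3967
k=5 load: inc=0.280995, refl=0.280995·0.714286=0.2007; V=2.115687+0.280995+0.200711=2.5974
k=6 src: inc=0.200711, refl=0.200711·0.846154=0.1698; V=2.396682+0.200711+0.169832=2.7672

0 0 source 0.7692
1 5 load 1.3187
2 10 source 1.7836
3 15 load 2.1157
4 20 source 2.3967
5 25 load 2.5974
6 30 source 2.7672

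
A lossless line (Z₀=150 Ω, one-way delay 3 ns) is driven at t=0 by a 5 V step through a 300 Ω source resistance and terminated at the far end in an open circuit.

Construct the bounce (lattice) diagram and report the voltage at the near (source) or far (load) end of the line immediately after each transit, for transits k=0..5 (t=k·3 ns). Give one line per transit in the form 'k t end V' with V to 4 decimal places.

Γ_L=1.000000, Γ_S=0.333333; launch V₁=5·150/450=1.666667
k=0 src: V=1.6667
k=1 load: inc=1.666667, refl=1.666667·1.000000=1.6667; V=0.000000+1.666667+1.666667=3.3333
k=2 src: inc=1.666667, refl=1.666667·0.333333=0.5556; V=1.666667+1.666667+0.555556=3.8889
k=3 load: inc=0.555556, refl=0.555556·1.000000=0.5556; V=3.333333+0.555556+0.555556=4.4444
k=4 src: inc=0.555556, refl=0.555556·0.333333=0.1852; V=3.888889+0.555556+0.185185=4.6296
k=5 load: inc=0.185185, refl=0.185185·1.000000=0.1852; V=4.444444+0.185185+0.185185=4.8148

0 0 source 1.6667
1 3 load 3.3333
2 6 source 3.8889
3 9 load 4.4444
4 12 source 4.6296
5 15 load 4.8148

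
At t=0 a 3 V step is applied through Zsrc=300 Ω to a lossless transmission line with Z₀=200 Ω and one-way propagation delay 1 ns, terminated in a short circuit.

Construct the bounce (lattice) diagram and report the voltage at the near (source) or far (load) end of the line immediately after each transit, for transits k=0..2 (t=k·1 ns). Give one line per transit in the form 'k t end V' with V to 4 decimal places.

Γ_L=-1.000000, Γ_S=0.200000; launch V₁=3·200/500=1.200000
k=0 src: V=1.2000
k=1 load: inc=1.200000, refl=1.200000·-1.000000=-1.2000; V=0.000000+1.200000+-1.200000=0.0000
k=2 src: inc=-1.200000, refl=-1.200000·0.200000=-0.2400; V=1.200000+-1.200000+-0.240000=-0.2400

0 0 source 1.2000
1 1 load 0.0000
2 2 source -0.2400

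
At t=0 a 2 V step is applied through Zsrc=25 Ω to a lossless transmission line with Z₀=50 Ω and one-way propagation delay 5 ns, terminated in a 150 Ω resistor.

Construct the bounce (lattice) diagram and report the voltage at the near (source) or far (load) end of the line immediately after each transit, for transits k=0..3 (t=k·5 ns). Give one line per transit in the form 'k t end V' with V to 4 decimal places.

Γ_L=0.500000, Γ_S=-0.333333; launch V₁=2·50/75=1.333333
k=0 src: V=1.3333
k=1 load: inc=1.333333, refl=1.333333·0.500000=0.6667; V=0.000000+1.333333+0.666667=2.0000
k=2 src: inc=0.666667, refl=0.666667·-0.333333=-0.2222; V=1.333333+0.666667+-0.222222=1.7778
k=3 load: inc=-0.222222, refl=-0.222222·0.500000=-0.1111; V=2.000000+-0.222222+-0.111111=1.6667

0 0 source 1.3333
1 5 load 2.0000
2 10 source 1.7778
3 15 load 1.6667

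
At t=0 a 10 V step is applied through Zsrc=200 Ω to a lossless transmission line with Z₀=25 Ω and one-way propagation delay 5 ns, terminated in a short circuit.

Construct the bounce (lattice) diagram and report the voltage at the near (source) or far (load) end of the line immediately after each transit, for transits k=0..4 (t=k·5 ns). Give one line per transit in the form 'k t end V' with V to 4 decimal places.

Γ_L=-1.000000, Γ_S=0.777778; launch V₁=10·25/225=1.111111
k=0 src: V=1.1111
k=1 load: inc=1.111111, refl=1.111111·-1.000000=-1.1111; V=0.000000+1.111111+-1.111111=0.0000
k=2 src: inc=-1.111111, refl=-1.111111·0.777778=-0.8642; V=1.111111+-1.111111+-0.864198=-0.8642
k=3 load: inc=-0.864198, refl=-0.864198·-1.000000=0.8642; V=0.000000+-0.864198+0.864198=0.0000
k=4 src: inc=0.864198, refl=0.864198·0.777778=0.6722; V=-0.864198+0.864198+0.672154=0.6722

0 0 source 1.1111
1 5 load 0.0000
2 10 source -0.8642
3 15 load 0.0000
4 20 source 0.6722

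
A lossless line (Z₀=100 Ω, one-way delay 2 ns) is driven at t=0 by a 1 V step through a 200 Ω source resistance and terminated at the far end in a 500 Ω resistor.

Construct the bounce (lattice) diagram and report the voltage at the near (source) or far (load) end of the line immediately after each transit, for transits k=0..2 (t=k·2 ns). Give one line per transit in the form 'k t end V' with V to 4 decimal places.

0 0 source 0.3333
1 2 load 0.5556
2 4 source 0.6296

Γ_L=0.666667, Γ_S=0.333333; launch V₁=1·100/300=0.333333
k=0 src: V=0.3333
k=1 load: inc=0.333333, refl=0.333333·0.666667=0.2222; V=0.000000+0.333333+0.222222=0.5556
k=2 src: inc=0.222222, refl=0.222222·0.333333=0.0741; V=0.333333+0.222222+0.074074=0.6296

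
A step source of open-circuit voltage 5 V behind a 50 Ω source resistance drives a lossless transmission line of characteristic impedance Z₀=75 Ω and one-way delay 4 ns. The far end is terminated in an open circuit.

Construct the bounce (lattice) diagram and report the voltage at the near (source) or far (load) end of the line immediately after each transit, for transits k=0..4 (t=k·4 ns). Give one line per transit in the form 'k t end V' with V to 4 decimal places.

Γ_L=1.000000, Γ_S=-0.200000; launch V₁=5·75/125=3.000000
k=0 src: V=3.0000
k=1 load: inc=3.000000, refl=3.000000·1.000000=3.0000; V=0.000000+3.000000+3.000000=6.0000
k=2 src: inc=3.000000, refl=3.000000·-0.200000=-0.6000; V=3.000000+3.000000+-0.600000=5.4000
k=3 load: inc=-0.600000, refl=-0.600000·1.000000=-0.6000; V=6.000000+-0.600000+-0.600000=4.8000
k=4 src: inc=-0.600000, refl=-0.600000·-0.200000=0.1200; V=5.400000+-0.600000+0.120000=4.9200

0 0 source 3.0000
1 4 load 6.0000
2 8 source 5.4000
3 12 load 4.8000
4 16 source 4.9200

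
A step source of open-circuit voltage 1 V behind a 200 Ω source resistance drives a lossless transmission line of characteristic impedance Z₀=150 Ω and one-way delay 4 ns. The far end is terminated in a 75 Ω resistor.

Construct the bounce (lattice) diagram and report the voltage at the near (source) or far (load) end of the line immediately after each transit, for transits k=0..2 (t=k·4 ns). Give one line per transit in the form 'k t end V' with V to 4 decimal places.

0 0 source 0.4286
1 4 load 0.2857
2 8 source 0.2653

Γ_L=-0.333333, Γ_S=0.142857; launch V₁=1·150/350=0.428571
k=0 src: V=0.4286
k=1 load: inc=0.428571, refl=0.428571·-0.333333=-0.1429; V=0.000000+0.428571+-0.142857=0.2857
k=2 src: inc=-0.142857, refl=-0.142857·0.142857=-0.0204; V=0.428571+-0.142857+-0.020408=0.2653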